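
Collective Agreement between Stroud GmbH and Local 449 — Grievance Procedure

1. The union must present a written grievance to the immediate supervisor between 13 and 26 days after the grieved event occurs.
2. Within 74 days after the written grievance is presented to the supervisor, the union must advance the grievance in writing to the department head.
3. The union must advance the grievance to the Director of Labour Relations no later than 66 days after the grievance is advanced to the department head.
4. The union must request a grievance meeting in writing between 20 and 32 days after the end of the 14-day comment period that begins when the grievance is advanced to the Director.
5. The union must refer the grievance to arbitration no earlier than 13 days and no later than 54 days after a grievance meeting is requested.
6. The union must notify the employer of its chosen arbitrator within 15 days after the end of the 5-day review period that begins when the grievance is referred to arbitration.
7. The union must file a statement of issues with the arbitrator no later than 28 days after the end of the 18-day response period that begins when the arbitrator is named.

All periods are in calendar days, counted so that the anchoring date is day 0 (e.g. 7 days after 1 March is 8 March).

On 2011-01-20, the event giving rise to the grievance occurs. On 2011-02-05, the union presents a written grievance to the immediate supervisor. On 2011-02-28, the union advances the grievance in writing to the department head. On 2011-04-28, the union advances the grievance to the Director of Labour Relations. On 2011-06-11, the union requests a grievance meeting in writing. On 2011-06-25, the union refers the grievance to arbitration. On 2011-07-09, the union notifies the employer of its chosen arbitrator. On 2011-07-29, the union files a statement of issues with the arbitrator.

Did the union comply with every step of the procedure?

Yes

Step 1 — 13 and 26 days from 2011-01-20 (when the grieved event occurs) are 2011-02-02 and 2011-02-15 respectively; done 2011-02-05, which is between those dates.
Step 2 — counting 74 days from 2011-02-05 (when the written grievance is presented to the supervisor) gives a deadline of 2011-04-20; done 2011-02-28 — timely.
Step 3 — counting 66 days from 2011-02-28 (when the grievance is advanced to the department head) gives a deadline of 2011-05-05; completed 2011-04-28, before the deadline.
Step 4 — 20 and 32 days from 2011-05-12 (end of the 14-day comment period, which began when the grievance is advanced to the Director on 2011-04-28) are 2011-06-01 and 2011-06-13 respectively; done 2011-06-11 — within the window.
Step 5 — 13 and 54 days from 2011-06-11 (when a grievance meeting is requested) are 2011-06-24 and 2011-08-04 respectively; done 2011-06-25, which is between those dates.
Step 6 — counting 15 days from 2011-06-30 (end of the 5-day review period, which began when the grievance is referred to arbitration on 2011-06-25) gives a deadline of 2011-07-15; completed 2011-07-09, before the deadline.
Step 7 — counting 28 days from 2011-07-27 (end of the 18-day response period, which began when the arbitrator is named on 2011-07-09) gives a deadline of 2011-08-24; done 2011-07-29 — timely.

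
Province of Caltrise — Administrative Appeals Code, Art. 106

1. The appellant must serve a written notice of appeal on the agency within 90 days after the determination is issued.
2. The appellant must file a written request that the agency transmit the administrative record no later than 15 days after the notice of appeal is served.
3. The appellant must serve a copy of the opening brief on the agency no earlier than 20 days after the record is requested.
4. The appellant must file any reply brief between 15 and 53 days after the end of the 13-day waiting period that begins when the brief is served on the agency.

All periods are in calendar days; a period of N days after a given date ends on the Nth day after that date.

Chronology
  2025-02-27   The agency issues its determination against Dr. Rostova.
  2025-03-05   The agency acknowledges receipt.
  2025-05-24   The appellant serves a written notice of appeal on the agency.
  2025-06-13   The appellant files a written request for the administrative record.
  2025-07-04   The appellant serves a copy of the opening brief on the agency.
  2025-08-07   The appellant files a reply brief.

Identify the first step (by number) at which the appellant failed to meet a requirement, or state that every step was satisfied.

(1) due by 2025-02-27 + 90 days = 2025-05-28; 2025-05-24 is within that limit.
(2) due by 2025-05-24 + 15 days = 2025-06-08; done 2025-06-13 — 5 days late.
The analysis stops there.

Step 2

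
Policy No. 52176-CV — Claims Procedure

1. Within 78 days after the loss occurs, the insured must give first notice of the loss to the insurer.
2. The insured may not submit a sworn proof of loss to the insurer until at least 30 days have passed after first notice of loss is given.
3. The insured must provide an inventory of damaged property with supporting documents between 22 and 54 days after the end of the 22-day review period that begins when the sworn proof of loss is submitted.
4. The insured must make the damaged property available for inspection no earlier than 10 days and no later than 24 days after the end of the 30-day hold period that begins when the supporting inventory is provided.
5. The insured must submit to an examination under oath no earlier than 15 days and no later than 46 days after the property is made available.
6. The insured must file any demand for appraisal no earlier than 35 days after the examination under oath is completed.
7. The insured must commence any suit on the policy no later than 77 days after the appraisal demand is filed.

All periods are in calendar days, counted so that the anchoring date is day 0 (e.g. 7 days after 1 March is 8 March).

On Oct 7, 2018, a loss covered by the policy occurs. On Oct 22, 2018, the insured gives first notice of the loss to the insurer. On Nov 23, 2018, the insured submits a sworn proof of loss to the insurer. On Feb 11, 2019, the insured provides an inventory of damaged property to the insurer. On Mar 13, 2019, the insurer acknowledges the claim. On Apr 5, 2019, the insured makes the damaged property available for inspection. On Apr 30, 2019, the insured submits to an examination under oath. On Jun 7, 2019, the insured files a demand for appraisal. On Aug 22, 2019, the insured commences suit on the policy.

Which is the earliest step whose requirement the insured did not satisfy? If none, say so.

Step 1: 78 days after Oct 7, 2018 (when the loss occurs) is Dec 24, 2018; done Oct 22, 2018 — timely.
Step 2: the earliest permitted date is 30 days after Oct 22, 2018 (when first notice of loss is given), i.e. Nov 21, 2018; Nov 23, 2018 is on or after that date.
Step 3: the window is 22–54 days after Dec 15, 2018 (end of the 22-day review period, which began when the sworn proof of loss is submitted on Nov 23, 2018), so Jan 6, 2019 through Feb 7, 2019; Feb 11, 2019 is 4 days past the end of the window.
The procedure was therefore not followed at step 3.

Step 3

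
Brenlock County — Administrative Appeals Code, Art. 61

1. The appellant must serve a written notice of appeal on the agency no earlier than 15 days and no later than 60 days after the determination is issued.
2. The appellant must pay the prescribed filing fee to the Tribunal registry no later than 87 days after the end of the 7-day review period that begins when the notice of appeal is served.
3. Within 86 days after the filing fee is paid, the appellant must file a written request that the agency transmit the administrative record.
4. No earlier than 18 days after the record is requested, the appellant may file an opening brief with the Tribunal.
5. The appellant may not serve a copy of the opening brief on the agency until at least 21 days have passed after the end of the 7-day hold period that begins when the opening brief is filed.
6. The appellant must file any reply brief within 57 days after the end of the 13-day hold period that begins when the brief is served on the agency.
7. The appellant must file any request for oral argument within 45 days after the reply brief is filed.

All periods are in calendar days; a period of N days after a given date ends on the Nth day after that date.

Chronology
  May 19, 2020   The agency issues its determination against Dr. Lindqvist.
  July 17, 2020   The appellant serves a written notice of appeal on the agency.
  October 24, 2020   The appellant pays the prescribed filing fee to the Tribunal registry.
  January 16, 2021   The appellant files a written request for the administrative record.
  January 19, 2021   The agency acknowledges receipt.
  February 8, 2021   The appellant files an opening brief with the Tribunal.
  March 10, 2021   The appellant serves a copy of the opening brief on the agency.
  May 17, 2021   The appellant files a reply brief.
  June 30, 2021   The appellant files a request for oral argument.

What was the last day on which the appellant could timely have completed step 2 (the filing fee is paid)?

The notice of appeal is served on July 17, 2020; the 7-day review period therefore ends July 24, 2020, and step 2 runs from that date. 87 days after July 24, 2020 is October 19, 2020.

October 19, 2020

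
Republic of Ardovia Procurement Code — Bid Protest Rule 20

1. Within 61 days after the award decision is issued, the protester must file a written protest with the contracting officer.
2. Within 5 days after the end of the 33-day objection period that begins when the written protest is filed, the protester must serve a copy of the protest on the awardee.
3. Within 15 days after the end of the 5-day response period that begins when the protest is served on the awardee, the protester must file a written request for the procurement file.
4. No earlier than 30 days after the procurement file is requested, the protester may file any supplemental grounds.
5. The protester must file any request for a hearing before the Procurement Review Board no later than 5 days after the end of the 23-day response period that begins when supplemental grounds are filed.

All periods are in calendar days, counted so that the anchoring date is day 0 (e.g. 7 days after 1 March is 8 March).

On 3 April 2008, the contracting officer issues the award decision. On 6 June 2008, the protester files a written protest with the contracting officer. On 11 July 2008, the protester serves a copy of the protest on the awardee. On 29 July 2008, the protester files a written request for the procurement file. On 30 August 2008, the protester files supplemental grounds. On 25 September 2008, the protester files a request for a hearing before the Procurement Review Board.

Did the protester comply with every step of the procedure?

No

Step 1 — counting 61 days from 3 April 2008 (when the award decision is issued) gives a deadline of 3 June 2008; done 6 June 2008 — 3 days late.
The analysis stops there.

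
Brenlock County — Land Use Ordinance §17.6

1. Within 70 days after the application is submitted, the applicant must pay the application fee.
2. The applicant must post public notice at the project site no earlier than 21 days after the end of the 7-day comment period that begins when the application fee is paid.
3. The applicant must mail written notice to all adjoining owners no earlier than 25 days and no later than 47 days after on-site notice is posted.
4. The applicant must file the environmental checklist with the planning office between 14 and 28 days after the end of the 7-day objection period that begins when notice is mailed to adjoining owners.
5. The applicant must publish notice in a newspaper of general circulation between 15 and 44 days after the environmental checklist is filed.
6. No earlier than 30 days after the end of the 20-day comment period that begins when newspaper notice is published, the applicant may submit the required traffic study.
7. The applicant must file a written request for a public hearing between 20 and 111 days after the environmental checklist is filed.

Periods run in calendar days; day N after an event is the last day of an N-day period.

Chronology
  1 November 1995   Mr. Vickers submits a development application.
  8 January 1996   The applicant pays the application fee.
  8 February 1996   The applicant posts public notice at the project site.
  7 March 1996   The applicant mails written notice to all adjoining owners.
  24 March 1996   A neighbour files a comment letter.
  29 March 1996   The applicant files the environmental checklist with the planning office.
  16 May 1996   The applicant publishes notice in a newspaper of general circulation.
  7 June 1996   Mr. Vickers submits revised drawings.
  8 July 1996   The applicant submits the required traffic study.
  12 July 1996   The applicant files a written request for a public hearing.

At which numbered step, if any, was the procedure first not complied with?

(1) due by 1 November 1995 + 70 days = 10 January 1996; 8 January 1996 is within that limit.
(2) permitted from 15 January 1996 + 21 days = 5 February 1996 onward; done 8 February 1996 — permitted.
(3) the permitted window runs from 8 February 1996 + 25 = 4 March 1996 to 8 February 1996 + 47 = 26 March 1996; 7 March 1996 falls inside that range.
(4) the permitted window runs from 14 March 1996 + 14 = 28 March 1996 to 14 March 1996 + 28 = 11 April 1996; 29 March 1996 falls inside that range.
(5) the permitted window runs from 29 March 1996 + 15 = 13 April 1996 to 29 March 1996 + 44 = 12 May 1996; 16 May 1996 is 4 days past the end of the window.

Step 5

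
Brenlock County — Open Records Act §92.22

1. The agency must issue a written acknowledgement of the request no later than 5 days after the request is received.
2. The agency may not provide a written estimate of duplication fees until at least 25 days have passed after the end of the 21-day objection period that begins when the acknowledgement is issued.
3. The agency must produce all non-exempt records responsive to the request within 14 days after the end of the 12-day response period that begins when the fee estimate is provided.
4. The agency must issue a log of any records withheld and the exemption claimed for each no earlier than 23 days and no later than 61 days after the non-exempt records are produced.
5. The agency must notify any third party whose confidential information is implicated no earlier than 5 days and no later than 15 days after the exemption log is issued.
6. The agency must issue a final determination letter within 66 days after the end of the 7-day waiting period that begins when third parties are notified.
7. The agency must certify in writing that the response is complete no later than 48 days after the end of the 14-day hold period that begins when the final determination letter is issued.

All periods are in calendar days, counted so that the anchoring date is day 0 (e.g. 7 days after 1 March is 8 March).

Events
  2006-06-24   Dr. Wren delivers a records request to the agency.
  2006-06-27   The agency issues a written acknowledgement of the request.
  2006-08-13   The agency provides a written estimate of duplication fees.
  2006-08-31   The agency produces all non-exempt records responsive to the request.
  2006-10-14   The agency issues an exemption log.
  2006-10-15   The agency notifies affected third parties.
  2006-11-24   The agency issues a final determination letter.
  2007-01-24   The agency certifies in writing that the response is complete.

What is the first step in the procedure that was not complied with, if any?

Step 5

Step 1 — counting 5 days from 2006-06-24 (when the request is received) gives a deadline of 2006-06-29; done 2006-06-27 — timely.
Step 2 — must wait 25 days from 2006-07-18 (end of the 21-day objection period, which began when the acknowledgement is issued on 2006-06-27), so not before 2006-08-12; done 2006-08-13 — permitted.
Step 3 — counting 14 days from 2006-08-25 (end of the 12-day response period, which began when the fee estimate is provided on 2006-08-13) gives a deadline of 2006-09-08; done 2006-08-31 — timely.
Step 4 — 23 and 61 days from 2006-08-31 (when the non-exempt records are produced) are 2006-09-23 and 2006-10-31 respectively; done 2006-10-14 — within the window.
Step 5 — 5 and 15 days from 2006-10-14 (when the exemption log is issued) are 2006-10-19 and 2006-10-29 respectively; done 2006-10-15 — 4 days before the window opened.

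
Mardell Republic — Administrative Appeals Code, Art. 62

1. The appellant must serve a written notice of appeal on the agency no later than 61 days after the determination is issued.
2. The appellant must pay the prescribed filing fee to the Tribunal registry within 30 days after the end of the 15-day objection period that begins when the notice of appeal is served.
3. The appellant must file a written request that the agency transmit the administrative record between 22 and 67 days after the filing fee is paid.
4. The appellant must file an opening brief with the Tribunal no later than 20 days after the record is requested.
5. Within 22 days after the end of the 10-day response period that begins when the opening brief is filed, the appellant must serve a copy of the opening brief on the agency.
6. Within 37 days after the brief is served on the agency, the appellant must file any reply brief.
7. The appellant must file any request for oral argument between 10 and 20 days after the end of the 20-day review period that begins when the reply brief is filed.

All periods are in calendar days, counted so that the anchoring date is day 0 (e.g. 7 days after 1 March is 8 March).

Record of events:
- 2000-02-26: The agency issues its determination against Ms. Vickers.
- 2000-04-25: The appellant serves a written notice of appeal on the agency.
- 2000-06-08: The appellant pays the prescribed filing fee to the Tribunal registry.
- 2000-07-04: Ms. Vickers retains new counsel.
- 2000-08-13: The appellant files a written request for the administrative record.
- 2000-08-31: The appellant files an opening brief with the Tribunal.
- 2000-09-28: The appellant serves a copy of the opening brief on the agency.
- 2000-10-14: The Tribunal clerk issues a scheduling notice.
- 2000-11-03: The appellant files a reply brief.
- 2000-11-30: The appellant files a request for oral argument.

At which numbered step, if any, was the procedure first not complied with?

Step 7

Step 1 — counting 61 days from 2000-02-26 (when the determination is issued) gives a deadline of 2000-04-27; completed 2000-04-25, before the deadline.
Step 2 — counting 30 days from 2000-05-10 (end of the 15-day objection period, which began when the notice of appeal is served on 2000-04-25) gives a deadline of 2000-06-09; completed 2000-06-08, before the deadline.
Step 3 — 22 and 67 days from 2000-06-08 (when the filing fee is paid) are 2000-06-30 and 2000-08-14 respectively; done 2000-08-13 — within the window.
Step 4 — counting 20 days from 2000-08-13 (when the record is requested) gives a deadline of 2000-09-02; done 2000-08-31 — timely.
Step 5 — counting 22 days from 2000-09-10 (end of the 10-day response period, which began when the opening brief is filed on 2000-08-31) gives a deadline of 2000-10-02; completed 2000-09-28, before the deadline.
Step 6 — counting 37 days from 2000-09-28 (when the brief is served on the agency) gives a deadline of 2000-11-04; 2000-11-03 is within that limit.
Step 7 — 10 and 20 days from 2000-11-23 (end of the 20-day review period, which began when the reply brief is filed on 2000-11-03) are 2000-12-03 and 2000-12-13 respectively; 2000-11-30 is 3 days too early.
The analysis stops there.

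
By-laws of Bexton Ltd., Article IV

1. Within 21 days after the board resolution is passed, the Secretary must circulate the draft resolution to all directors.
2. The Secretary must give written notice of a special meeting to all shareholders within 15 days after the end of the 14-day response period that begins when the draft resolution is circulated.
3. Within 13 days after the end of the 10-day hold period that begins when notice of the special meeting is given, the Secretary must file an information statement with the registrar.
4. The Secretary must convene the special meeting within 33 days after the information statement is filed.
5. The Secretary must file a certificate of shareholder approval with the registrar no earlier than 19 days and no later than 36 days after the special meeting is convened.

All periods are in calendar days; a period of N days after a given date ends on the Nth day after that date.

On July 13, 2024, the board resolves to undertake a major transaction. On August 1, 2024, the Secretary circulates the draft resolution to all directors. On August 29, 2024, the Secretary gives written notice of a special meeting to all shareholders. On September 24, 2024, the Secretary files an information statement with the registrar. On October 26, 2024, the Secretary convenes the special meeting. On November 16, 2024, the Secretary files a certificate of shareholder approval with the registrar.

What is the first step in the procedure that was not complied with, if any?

Step 3

(1) due by July 13, 2024 + 21 days = August 3, 2024; completed August 1, 2024, before the deadline.
(2) due by August 15, 2024 + 15 days = August 30, 2024; August 29, 2024 is within that limit.
(3) due by September 8, 2024 + 13 days = September 21, 2024; not done until September 24, 2024, 3 days after the deadline.
Later steps need not be reached.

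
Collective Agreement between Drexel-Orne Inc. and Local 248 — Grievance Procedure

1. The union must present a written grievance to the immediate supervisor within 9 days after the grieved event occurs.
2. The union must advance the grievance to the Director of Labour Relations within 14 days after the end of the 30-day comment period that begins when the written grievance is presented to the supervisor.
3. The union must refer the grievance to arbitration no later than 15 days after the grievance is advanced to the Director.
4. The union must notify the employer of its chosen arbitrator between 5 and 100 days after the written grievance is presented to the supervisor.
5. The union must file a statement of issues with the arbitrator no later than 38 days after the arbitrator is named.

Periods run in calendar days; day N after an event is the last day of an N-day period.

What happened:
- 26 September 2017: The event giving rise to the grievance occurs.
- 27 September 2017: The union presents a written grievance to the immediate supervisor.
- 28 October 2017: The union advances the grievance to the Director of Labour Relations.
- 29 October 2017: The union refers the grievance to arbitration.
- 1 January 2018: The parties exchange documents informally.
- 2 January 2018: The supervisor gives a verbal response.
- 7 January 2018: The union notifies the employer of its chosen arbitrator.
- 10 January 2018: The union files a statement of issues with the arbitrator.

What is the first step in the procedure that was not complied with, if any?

Step 1: 9 days after 26 September 2017 (when the grieved event occurs) is 5 October 2017; 27 September 2017 is within that limit.
Step 2: 14 days after 27 October 2017 (end of the 30-day comment period, which began when the written grievance is presented to the supervisor on 27 September 2017) is 10 November 2017; 28 October 2017 is within that limit.
Step 3: 15 days after 28 October 2017 (when the grievance is advanced to the Director) is 12 November 2017; 29 October 2017 is within that limit.
Step 4: the window is 5–100 days after 27 September 2017 (when the written grievance is presented to the supervisor), so 2 October 2017 through 5 January 2018; 7 January 2018 is 2 days past the end of the window.
Later steps need not be reached.

Step 4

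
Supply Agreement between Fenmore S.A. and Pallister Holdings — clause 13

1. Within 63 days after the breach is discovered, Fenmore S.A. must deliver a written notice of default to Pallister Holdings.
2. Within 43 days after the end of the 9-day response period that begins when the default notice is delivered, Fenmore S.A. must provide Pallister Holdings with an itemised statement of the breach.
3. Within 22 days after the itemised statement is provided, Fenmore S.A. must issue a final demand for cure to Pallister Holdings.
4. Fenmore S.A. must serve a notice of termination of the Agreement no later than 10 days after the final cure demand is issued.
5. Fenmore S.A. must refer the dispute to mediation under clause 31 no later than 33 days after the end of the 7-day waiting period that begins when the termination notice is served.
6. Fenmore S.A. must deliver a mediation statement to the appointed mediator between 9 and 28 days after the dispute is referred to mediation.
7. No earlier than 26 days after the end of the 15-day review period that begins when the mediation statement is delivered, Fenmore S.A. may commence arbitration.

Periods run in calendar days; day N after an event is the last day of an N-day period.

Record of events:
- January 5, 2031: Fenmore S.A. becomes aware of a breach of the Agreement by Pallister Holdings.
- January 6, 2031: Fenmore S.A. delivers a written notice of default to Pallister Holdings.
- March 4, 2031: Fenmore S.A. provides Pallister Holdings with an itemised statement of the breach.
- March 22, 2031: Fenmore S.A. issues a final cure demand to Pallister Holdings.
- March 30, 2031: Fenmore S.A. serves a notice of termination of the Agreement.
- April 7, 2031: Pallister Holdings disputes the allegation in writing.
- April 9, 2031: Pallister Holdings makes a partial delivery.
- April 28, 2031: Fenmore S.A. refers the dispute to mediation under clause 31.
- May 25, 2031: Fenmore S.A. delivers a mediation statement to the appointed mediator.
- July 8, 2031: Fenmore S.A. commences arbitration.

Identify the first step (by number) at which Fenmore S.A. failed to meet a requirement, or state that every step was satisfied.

(1) due by January 5, 2031 + 63 days = March 9, 2031; completed January 6, 2031, before the deadline.
(2) due by January 15, 2031 + 43 days = February 27, 2031; not done until March 4, 2031, 5 days after the deadline.
The analysis stops there.

Step 2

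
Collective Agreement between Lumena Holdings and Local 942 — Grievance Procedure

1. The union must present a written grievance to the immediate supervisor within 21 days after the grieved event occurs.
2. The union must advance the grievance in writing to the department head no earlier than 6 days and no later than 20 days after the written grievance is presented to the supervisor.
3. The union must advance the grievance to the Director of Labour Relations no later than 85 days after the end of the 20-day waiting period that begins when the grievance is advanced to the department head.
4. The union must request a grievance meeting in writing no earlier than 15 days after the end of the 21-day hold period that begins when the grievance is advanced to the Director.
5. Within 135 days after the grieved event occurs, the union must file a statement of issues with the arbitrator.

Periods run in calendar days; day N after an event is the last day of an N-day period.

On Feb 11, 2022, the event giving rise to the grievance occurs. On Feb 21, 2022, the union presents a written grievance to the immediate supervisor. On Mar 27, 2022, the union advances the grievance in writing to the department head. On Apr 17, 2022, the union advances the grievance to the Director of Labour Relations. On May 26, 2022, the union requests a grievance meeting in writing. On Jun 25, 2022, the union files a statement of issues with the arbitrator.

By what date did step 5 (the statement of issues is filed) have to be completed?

Jun 26, 2022

Step 5 runs from Feb 11, 2022, when the grieved event occurs. 135 days after Feb 11, 2022 is Jun 26, 2022.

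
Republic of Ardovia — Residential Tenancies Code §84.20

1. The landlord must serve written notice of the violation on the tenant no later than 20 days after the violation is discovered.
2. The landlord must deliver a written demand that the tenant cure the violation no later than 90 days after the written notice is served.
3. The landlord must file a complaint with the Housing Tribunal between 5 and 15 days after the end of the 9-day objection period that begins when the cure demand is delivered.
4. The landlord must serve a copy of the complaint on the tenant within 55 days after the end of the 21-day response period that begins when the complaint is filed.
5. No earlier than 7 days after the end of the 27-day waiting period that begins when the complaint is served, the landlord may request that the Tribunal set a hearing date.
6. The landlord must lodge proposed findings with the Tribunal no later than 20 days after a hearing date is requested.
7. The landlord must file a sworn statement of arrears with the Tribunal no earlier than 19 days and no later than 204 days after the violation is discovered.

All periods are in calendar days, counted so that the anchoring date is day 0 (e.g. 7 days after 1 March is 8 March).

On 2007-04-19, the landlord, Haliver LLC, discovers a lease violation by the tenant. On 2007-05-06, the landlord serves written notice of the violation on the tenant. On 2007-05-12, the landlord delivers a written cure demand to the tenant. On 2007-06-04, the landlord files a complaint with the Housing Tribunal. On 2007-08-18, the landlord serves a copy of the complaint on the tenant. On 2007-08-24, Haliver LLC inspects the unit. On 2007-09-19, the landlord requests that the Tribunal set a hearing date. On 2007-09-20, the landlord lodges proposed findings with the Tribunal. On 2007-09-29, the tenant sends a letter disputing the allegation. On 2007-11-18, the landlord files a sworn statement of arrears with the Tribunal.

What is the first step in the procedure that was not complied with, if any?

Step 5

Step 1 — counting 20 days from 2007-04-19 (when the violation is discovered) gives a deadline of 2007-05-09; 2007-05-06 is within that limit.
Step 2 — counting 90 days from 2007-05-06 (when the written notice is served) gives a deadline of 2007-08-04; done 2007-05-12 — timely.
Step 3 — 5 and 15 days from 2007-05-21 (end of the 9-day objection period, which began when the cure demand is delivered on 2007-05-12) are 2007-05-26 and 2007-06-05 respectively; done 2007-06-04 — within the window.
Step 4 — counting 55 days from 2007-06-25 (end of the 21-day response period, which began when the complaint is filed on 2007-06-04) gives a deadline of 2007-08-19; 2007-08-18 is within that limit.
Step 5 — must wait 7 days from 2007-09-14 (end of the 27-day waiting period, which began when the complaint is served on 2007-08-18), so not before 2007-09-21; 2007-09-19 is 2 days before the earliest permitted date.
No need to go further; step 5 was not satisfied.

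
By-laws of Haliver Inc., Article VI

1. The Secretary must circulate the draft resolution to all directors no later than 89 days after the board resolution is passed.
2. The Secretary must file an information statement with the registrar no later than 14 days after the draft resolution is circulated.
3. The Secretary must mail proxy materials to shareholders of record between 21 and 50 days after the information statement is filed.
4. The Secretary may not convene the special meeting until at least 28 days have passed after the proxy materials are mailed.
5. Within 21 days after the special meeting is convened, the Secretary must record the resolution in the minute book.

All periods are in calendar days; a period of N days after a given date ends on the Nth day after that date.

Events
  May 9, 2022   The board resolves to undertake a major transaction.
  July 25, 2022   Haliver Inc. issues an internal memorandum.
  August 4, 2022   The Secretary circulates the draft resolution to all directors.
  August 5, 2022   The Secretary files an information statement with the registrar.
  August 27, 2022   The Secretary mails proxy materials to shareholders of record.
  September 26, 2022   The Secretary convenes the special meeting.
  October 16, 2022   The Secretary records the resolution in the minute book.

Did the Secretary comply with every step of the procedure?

Yes

Step 1: 89 days after May 9, 2022 (when the board resolution is passed) is August 6, 2022; done August 4, 2022 — timely.
Step 2: 14 days after August 4, 2022 (when the draft resolution is circulated) is August 18, 2022; completed August 5, 2022, before the deadline.
Step 3: the window is 21–50 days after August 5, 2022 (when the information statement is filed), so August 26, 2022 through September 24, 2022; done August 27, 2022 — within the window.
Step 4: the earliest permitted date is 28 days after August 27, 2022 (when the proxy materials are mailed), i.e. September 24, 2022; done September 26, 2022, after the minimum wait.
Step 5: 21 days after September 26, 2022 (when the special meeting is convened) is October 17, 2022; October 16, 2022 is within that limit.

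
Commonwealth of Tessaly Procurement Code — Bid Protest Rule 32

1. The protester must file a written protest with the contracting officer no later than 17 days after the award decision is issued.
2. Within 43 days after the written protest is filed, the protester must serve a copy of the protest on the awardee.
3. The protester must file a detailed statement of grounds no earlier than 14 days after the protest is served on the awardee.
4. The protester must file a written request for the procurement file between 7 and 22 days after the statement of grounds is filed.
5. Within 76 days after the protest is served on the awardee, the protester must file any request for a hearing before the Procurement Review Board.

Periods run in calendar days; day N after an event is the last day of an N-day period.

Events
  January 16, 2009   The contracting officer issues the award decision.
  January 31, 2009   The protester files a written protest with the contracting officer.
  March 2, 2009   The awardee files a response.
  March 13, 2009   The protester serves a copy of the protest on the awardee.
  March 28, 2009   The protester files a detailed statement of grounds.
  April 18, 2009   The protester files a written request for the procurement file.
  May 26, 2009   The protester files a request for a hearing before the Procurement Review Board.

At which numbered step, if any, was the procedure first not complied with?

(1) due by January 16, 2009 + 17 days = February 2, 2009; completed January 31, 2009, before the deadline.
(2) due by January 31, 2009 + 43 days = March 15, 2009; March 13, 2009 is within that limit.
(3) permitted from March 13, 2009 + 14 days = March 27, 2009 onward; done March 28, 2009 — permitted.
(4) the permitted window runs from March 28, 2009 + 7 = April 4, 2009 to March 28, 2009 + 22 = April 19, 2009; April 18, 2009 falls inside that range.
(5) due by March 13, 2009 + 76 days = May 28, 2009; done May 26, 2009 — timely.

None — every step was satisfied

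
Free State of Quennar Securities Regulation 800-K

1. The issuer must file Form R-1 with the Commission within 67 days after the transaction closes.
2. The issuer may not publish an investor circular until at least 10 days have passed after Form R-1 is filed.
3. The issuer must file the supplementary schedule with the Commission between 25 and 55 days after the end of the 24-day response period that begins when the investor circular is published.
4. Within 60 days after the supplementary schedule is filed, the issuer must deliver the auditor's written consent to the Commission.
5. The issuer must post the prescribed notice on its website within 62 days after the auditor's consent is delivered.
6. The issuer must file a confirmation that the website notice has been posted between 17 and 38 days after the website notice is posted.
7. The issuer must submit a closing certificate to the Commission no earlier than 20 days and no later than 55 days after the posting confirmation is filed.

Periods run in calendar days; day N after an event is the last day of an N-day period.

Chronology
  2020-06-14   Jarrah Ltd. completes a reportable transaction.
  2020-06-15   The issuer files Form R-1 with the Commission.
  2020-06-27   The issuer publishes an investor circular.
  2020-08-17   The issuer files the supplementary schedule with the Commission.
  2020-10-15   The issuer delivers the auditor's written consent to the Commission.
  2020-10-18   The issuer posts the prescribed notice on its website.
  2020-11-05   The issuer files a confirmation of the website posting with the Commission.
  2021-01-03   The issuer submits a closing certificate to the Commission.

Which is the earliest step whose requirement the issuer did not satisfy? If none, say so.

Step 1: 67 days after 2020-06-14 (when the transaction closes) is 2020-08-20; completed 2020-06-15, before the deadline.
Step 2: the earliest permitted date is 10 days after 2020-06-15 (when Form R-1 is filed), i.e. 2020-06-25; done 2020-06-27, after the minimum wait.
Step 3: the window is 25–55 days after 2020-07-21 (end of the 24-day response period, which began when the investor circular is published on 2020-06-27), so 2020-08-15 through 2020-09-14; 2020-08-17 falls inside that range.
Step 4: 60 days after 2020-08-17 (when the supplementary schedule is filed) is 2020-10-16; done 2020-10-15 — timely.
Step 5: 62 days after 2020-10-15 (when the auditor's consent is delivered) is 2020-12-16; done 2020-10-18 — timely.
Step 6: the window is 17–38 days after 2020-10-18 (when the website notice is posted), so 2020-11-04 through 2020-11-25; 2020-11-05 falls inside that range.
Step 7: the window is 20–55 days after 2020-11-05 (when the posting confirmation is filed), so 2020-11-25 through 2020-12-30; done 2021-01-03 — 4 days after the window closed.
Later steps need not be reached.

Step 7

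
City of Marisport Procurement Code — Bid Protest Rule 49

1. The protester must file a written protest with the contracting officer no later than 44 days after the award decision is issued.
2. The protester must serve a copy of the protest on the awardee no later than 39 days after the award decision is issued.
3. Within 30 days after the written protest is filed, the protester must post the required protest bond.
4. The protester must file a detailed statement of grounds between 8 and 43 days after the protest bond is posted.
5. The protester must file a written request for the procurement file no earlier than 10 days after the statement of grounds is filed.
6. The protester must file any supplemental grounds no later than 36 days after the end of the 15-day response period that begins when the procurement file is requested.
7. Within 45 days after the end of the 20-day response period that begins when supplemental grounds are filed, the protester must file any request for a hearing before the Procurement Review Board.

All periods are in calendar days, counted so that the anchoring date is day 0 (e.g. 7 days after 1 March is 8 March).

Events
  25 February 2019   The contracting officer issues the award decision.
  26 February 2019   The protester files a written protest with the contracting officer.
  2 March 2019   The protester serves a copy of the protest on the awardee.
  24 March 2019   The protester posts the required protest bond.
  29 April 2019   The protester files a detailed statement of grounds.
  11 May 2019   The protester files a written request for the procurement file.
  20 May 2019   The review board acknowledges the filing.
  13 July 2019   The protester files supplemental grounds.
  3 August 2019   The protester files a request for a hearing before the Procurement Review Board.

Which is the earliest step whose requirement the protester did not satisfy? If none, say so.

Step 1 — counting 44 days from 25 February 2019 (when the award decision is issued) gives a deadline of 10 April 2019; 26 February 2019 is within that limit.
Step 2 — counting 39 days from 25 February 2019 (when the award decision is issued) gives a deadline of 5 April 2019; done 2 March 2019 — timely.
Step 3 — counting 30 days from 26 February 2019 (when the written protest is filed) gives a deadline of 28 March 2019; done 24 March 2019 — timely.
Step 4 — 8 and 43 days from 24 March 2019 (when the protest bond is posted) are 1 April 2019 and 6 May 2019 respectively; done 29 April 2019 — within the window.
Step 5 — must wait 10 days from 29 April 2019 (when the statement of grounds is filed), so not before 9 May 2019; done 11 May 2019 — permitted.
Step 6 — counting 36 days from 26 May 2019 (end of the 15-day response period, which began when the procurement file is requested on 11 May 2019) gives a deadline of 1 July 2019; 13 July 2019 misses that deadline by 12 days.
That is the first point of non-compliance.

Step 6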